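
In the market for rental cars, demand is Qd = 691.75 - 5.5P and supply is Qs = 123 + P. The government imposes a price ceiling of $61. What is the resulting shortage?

Shortage = 172.25

Equilibrium price would be P* = 87.5, so the ceiling at 61 binds.
At P = 61: Qd = 691.75 − 5.5(61) = 356.25, Qs = 123 + 1(61) = 184.
Shortage = 356.25 − 184 = 172.25.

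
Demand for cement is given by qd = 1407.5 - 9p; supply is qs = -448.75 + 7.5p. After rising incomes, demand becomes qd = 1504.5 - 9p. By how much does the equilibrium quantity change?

Δq = 485/11

Original equilibrium: p* = 112.5, q* = 395.
New equilibrium: 1504.5 - 9p = -448.75 + 7.5p, so 1953.25 = 16.5p and p' = 7813/66; q' = 1504.5 − 9(7813/66) = 4830/11.
Change in quantity: 4830/11 − 395 = 485/11.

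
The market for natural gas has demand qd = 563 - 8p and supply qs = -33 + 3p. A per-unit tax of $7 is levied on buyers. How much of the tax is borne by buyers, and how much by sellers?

Buyers bear 21/11, sellers bear 56/11

Pre-tax equilibrium: p* = 596/11, q* = 1425/11.
Tax on buyers shifts demand to qd = 563 − 8(p + 7) = 507 - 8p.
507 - 8p = -33 + 3p gives seller price ps = 540/11; buyers pay pb = 540/11 + 7 = 617/11.
New quantity: q = 563 − 8(617/11) = 1257/11.
Buyer burden = 617/11 − 596/11 = 21/11; seller burden = 596/11 − 540/11 = 56/11.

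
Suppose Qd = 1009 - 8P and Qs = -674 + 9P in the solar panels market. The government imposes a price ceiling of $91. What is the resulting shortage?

Shortage = 136

Equilibrium price would be P* = 99, so the ceiling at 91 binds.
At P = 91: Qd = 1009 − 8(91) = 281, Qs = -674 + 9(91) = 145.
Shortage = 281 − 145 = 136.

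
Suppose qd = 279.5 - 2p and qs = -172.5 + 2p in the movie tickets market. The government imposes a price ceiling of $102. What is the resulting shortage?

Equilibrium price would be p* = 113, so the ceiling at 102 binds.
At p = 102: qd = 279.5 − 2(102) = 75.5, qs = -172.5 + 2(102) = 31.5.
Shortage = 75.5 − 31.5 = 44.

Shortage = 44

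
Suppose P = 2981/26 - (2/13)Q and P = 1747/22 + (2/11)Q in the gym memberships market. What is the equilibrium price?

Set the two price expressions equal: 2981/26 - (2/13)Q = 1747/22 + (2/11)Q.
5040/143 = (48/143)Q, so Q* = 105.
P* = 2981/26 − (2/13)(105) = 98.5.

P* = 98.5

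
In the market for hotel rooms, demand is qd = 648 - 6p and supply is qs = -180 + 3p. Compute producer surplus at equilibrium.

Producer surplus = 1536

Equilibrium: 648 - 6p = -180 + 3p gives p* = 92, q* = 96.
Supply starts at p = 60 (where qs = 0).
PS = ½(92 − 60)(96) = 1536.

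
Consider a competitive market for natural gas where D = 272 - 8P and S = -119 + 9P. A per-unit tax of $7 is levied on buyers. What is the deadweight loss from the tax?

Deadweight loss = 1764/17

Pre-tax equilibrium: P* = 23, Q* = 88.
Tax on buyers shifts demand to D = 272 − 8(P + 7) = 216 - 8P.
216 - 8P = -119 + 9P gives seller price Ps = 335/17; buyers pay Pb = 335/17 + 7 = 454/17.
New quantity: Q = 272 − 8(454/17) = 992/17.
DWL = ½ × 7 × (88 − 992/17) = 1764/17.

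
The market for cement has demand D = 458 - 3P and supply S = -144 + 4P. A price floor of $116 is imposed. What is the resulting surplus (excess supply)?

Equilibrium price would be P* = 86, so the floor at 116 binds.
At P = 116: D = 110, S = 320.
Surplus = 320 − 110 = 210.

Surplus = 210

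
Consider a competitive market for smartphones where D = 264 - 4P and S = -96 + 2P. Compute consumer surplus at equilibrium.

Equilibrium: 264 - 4P = -96 + 2P gives P* = 60, Q* = 24.
Demand choke price (D = 0): P = 66.
CS = ½(66 − 60)(24) = 72.

Consumer surplus = 72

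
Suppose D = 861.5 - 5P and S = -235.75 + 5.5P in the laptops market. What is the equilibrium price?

Set D = S: 861.5 - 5P = -235.75 + 5.5P.
1097.25 = 10.5P, so P* = 104.5.
Q* = 861.5 − 5(104.5) = 339.

P* = 104.5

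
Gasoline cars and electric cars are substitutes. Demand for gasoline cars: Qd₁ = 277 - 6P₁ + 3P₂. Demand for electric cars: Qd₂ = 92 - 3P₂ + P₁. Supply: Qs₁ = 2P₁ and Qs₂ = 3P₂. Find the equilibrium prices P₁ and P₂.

P₁ = 646/15, P₂ = 1013/45

Market 1: 277 - 6P₁ + 3P₂ = 2P₁ → 8P₁ - 3P₂ = 277.
Market 2: 6P₂ - P₁ = 92.
Eliminating P₂: 6×(1) + 3×(2) gives 45P₁ = 1938, so P₁ = 646/15.
Back-substitute into (2): P₂ = (92 + 1×646/15) / 6 = 1013/45.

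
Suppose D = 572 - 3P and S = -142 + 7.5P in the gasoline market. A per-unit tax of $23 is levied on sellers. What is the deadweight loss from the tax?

Pre-tax equilibrium: P* = 68, Q* = 368.
Tax on sellers shifts supply to S = -142 + 7.5(P − 23) = -314.5 + 7.5P.
572 - 3P = -314.5 + 7.5P gives buyer price Pb = 591/7; sellers receive Ps = 591/7 − 23 = 430/7.
New quantity: Q = 572 − 3(591/7) = 2231/7.
DWL = ½ × 23 × (368 − 2231/7) = 7935/14.

Deadweight loss = 7935/14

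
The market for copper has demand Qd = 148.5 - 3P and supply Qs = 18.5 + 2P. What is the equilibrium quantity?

Set Qd = Qs: 148.5 - 3P = 18.5 + 2P.
130 = 5P, so P* = 26.
Q* = 148.5 − 3(26) = 70.5.

Q* = 70.5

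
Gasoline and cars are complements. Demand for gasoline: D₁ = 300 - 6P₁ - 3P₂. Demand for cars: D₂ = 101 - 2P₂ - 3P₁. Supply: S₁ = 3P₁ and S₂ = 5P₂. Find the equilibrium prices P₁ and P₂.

P₁ = 599/18, P₂ = 1/6

Market 1: 300 - 6P₁ - 3P₂ = 3P₁ → 9P₁ + 3P₂ = 300.
Market 2: 7P₂ + 3P₁ = 101.
Eliminating P₂: 7×(1) − 3×(2) gives 54P₁ = 1797, so P₁ = 599/18.
Back-substitute into (2): P₂ = (101 − 3×599/18) / 7 = 1/6.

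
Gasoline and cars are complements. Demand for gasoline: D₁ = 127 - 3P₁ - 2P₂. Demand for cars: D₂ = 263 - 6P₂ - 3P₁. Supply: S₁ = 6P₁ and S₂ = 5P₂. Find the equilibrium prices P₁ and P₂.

P₁ = 871/93, P₂ = 662/31

Market 1: 127 - 3P₁ - 2P₂ = 6P₁ → 9P₁ + 2P₂ = 127.
Market 2: 11P₂ + 3P₁ = 263.
Eliminating P₂: 11×(1) − 2×(2) gives 93P₁ = 871, so P₁ = 871/93.
Back-substitute into (2): P₂ = (263 − 3×871/93) / 11 = 662/31.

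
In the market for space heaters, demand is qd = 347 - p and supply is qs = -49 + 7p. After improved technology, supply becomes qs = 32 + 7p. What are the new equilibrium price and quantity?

Original equilibrium: p* = 49.5, q* = 297.5.
New equilibrium: 347 - p = 32 + 7p, so 315 = 8p and p' = 39.375; q' = 347 − 1(39.375) = 307.625.

p' = 39.375, q' = 307.625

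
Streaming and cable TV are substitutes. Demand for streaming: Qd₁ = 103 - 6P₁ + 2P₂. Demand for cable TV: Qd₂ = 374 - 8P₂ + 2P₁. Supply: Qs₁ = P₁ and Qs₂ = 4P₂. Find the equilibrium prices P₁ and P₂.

Market 1: 103 - 6P₁ + 2P₂ = P₁ → 7P₁ - 2P₂ = 103.
Market 2: 12P₂ - 2P₁ = 374.
Eliminating P₂: 12×(1) + 2×(2) gives 80P₁ = 1984, so P₁ = 24.8.
Back-substitute into (2): P₂ = (374 + 2×24.8) / 12 = 35.3.

P₁ = 24.8, P₂ = 35.3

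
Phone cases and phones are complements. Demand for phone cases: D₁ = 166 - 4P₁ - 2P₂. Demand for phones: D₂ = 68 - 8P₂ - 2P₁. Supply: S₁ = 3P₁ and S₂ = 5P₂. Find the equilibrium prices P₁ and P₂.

Market 1: 166 - 4P₁ - 2P₂ = 3P₁ → 7P₁ + 2P₂ = 166.
Market 2: 13P₂ + 2P₁ = 68.
Eliminating P₂: 13×(1) − 2×(2) gives 87P₁ = 2022, so P₁ = 674/29.
Back-substitute into (2): P₂ = (68 − 2×674/29) / 13 = 48/29.

P₁ = 674/29, P₂ = 48/29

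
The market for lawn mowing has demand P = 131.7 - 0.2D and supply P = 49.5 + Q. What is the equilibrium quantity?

Set the two price expressions equal: 131.7 - 0.2Q = 49.5 + Q.
82.2 = 1.2Q, so Q* = 68.5.
P* = 131.7 − (0.2)(68.5) = 118.

Q* = 68.5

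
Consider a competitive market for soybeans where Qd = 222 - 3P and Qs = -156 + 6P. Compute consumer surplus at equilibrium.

Equilibrium: 222 - 3P = -156 + 6P gives P* = 42, Q* = 96.
Demand choke price (Qd = 0): P = 74.
CS = ½(74 − 42)(96) = 1536.

Consumer surplus = 1536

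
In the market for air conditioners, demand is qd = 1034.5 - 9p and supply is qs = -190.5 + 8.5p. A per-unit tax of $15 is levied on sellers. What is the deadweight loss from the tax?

Deadweight loss = 6885/14

Pre-tax equilibrium: p* = 70, q* = 404.5.
Tax on sellers shifts supply to qs = -190.5 + 8.5(p − 15) = -318 + 8.5p.
1034.5 - 9p = -318 + 8.5p gives buyer price pb = 541/7; sellers receive ps = 541/7 − 15 = 436/7.
New quantity: q = 1034.5 − 9(541/7) = 4745/14.
DWL = ½ × 15 × (404.5 − 4745/14) = 6885/14.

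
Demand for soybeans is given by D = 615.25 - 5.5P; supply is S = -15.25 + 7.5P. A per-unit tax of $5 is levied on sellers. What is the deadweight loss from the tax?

Deadweight loss = 4125/104

Pre-tax equilibrium: P* = 48.5, Q* = 348.5.
Tax on sellers shifts supply to S = -15.25 + 7.5(P − 5) = -52.75 + 7.5P.
615.25 - 5.5P = -52.75 + 7.5P gives buyer price Pb = 668/13; sellers receive Ps = 668/13 − 5 = 603/13.
New quantity: Q = 615.25 − 5.5(668/13) = 17297/52.
DWL = ½ × 5 × (348.5 − 17297/52) = 4125/104.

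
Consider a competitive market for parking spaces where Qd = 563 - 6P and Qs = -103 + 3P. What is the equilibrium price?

P* = 74

Set Qd = Qs: 563 - 6P = -103 + 3P.
666 = 9P, so P* = 74.
Q* = 563 − 6(74) = 119.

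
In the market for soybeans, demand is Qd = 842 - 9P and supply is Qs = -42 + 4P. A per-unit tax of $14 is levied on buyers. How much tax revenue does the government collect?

Pre-tax equilibrium: P* = 68, Q* = 230.
Tax on buyers shifts demand to Qd = 842 − 9(P + 14) = 716 - 9P.
716 - 9P = -42 + 4P gives seller price Ps = 758/13; buyers pay Pb = 758/13 + 14 = 940/13.
New quantity: Q = 842 − 9(940/13) = 2486/13.
Revenue = 14 × 2486/13 = 34804/13.

Tax revenue = 34804/13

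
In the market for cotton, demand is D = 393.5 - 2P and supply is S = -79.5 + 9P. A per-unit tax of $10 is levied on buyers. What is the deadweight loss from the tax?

Pre-tax equilibrium: P* = 43, Q* = 307.5.
Tax on buyers shifts demand to D = 393.5 − 2(P + 10) = 373.5 - 2P.
373.5 - 2P = -79.5 + 9P gives seller price Ps = 453/11; buyers pay Pb = 453/11 + 10 = 563/11.
New quantity: Q = 393.5 − 2(563/11) = 6405/22.
DWL = ½ × 10 × (307.5 − 6405/22) = 900/11.

Deadweight loss = 900/11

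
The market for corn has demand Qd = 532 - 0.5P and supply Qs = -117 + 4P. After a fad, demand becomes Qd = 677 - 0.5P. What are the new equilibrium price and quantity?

P' = 1588/9, Q' = 5299/9

Original equilibrium: P* = 1298/9, Q* = 4139/9.
New equilibrium: 677 - 0.5P = -117 + 4P, so 794 = 4.5P and P' = 1588/9; Q' = 677 − 0.5(1588/9) = 5299/9.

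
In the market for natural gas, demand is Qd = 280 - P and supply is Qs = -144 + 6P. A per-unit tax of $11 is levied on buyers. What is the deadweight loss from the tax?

Deadweight loss = 363/7

Pre-tax equilibrium: P* = 424/7, Q* = 1536/7.
Tax on buyers shifts demand to Qd = 280 − 1(P + 11) = 269 - P.
269 - P = -144 + 6P gives seller price Ps = 59; buyers pay Pb = 59 + 11 = 70.
New quantity: Q = 280 − 1(70) = 210.
DWL = ½ × 11 × (1536/7 − 210) = 363/7.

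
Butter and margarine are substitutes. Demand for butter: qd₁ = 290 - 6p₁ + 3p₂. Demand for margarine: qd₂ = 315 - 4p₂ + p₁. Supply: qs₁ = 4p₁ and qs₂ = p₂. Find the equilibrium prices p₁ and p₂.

p₁ = 2395/47, p₂ = 3440/47

Market 1: 290 - 6p₁ + 3p₂ = 4p₁ → 10p₁ - 3p₂ = 290.
Market 2: 5p₂ - p₁ = 315.
Eliminating p₂: 5×(1) + 3×(2) gives 47p₁ = 2395, so p₁ = 2395/47.
Back-substitute into (2): p₂ = (315 + 1×2395/47) / 5 = 3440/47.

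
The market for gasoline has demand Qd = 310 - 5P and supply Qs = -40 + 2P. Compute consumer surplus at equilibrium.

Consumer surplus = 360

Equilibrium: 310 - 5P = -40 + 2P gives P* = 50, Q* = 60.
Demand choke price (Qd = 0): P = 62.
CS = ½(62 − 50)(60) = 360.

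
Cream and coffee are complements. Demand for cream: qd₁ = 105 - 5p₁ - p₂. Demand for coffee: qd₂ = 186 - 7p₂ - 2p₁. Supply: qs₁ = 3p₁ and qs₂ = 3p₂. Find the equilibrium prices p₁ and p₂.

p₁ = 144/13, p₂ = 213/13

Market 1: 105 - 5p₁ - p₂ = 3p₁ → 8p₁ + p₂ = 105.
Market 2: 10p₂ + 2p₁ = 186.
Eliminating p₂: 10×(1) − 1×(2) gives 78p₁ = 864, so p₁ = 144/13.
Back-substitute into (2): p₂ = (186 − 2×144/13) / 10 = 213/13.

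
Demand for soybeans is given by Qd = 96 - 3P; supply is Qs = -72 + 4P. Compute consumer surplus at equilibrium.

Consumer surplus = 96

Equilibrium: 96 - 3P = -72 + 4P gives P* = 24, Q* = 24.
Demand choke price (Qd = 0): P = 32.
CS = ½(32 − 24)(24) = 96.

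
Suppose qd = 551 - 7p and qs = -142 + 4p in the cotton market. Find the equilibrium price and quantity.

p* = 63, q* = 110

Set qd = qs: 551 - 7p = -142 + 4p.
693 = 11p, so p* = 63.
q* = 551 − 7(63) = 110.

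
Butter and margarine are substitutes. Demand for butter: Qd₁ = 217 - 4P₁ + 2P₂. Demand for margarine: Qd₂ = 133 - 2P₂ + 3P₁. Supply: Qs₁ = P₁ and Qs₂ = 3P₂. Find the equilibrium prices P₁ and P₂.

P₁ = 1351/19, P₂ = 1316/19

Market 1: 217 - 4P₁ + 2P₂ = P₁ → 5P₁ - 2P₂ = 217.
Market 2: 5P₂ - 3P₁ = 133.
Eliminating P₂: 5×(1) + 2×(2) gives 19P₁ = 1351, so P₁ = 1351/19.
Back-substitute into (2): P₂ = (133 + 3×1351/19) / 5 = 1316/19.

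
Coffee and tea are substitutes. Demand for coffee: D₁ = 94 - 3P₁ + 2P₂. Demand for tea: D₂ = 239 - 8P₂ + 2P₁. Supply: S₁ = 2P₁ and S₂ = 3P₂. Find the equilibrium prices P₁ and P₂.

Market 1: 94 - 3P₁ + 2P₂ = 2P₁ → 5P₁ - 2P₂ = 94.
Market 2: 11P₂ - 2P₁ = 239.
Eliminating P₂: 11×(1) + 2×(2) gives 51P₁ = 1512, so P₁ = 504/17.
Back-substitute into (2): P₂ = (239 + 2×504/17) / 11 = 461/17.

P₁ = 504/17, P₂ = 461/17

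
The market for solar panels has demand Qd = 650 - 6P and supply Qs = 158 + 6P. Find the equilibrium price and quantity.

P* = 41, Q* = 404

Set Qd = Qs: 650 - 6P = 158 + 6P.
492 = 12P, so P* = 41.
Q* = 650 − 6(41) = 404.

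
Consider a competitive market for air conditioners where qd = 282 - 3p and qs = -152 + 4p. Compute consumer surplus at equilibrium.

Consumer surplus = 1536

Equilibrium: 282 - 3p = -152 + 4p gives p* = 62, q* = 96.
Demand choke price (qd = 0): p = 94.
CS = ½(94 − 62)(96) = 1536.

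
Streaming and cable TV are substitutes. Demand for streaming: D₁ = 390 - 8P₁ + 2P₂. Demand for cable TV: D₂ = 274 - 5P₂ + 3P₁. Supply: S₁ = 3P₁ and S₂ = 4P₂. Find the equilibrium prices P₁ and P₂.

P₁ = 4058/93, P₂ = 4184/93

Market 1: 390 - 8P₁ + 2P₂ = 3P₁ → 11P₁ - 2P₂ = 390.
Market 2: 9P₂ - 3P₁ = 274.
Eliminating P₂: 9×(1) + 2×(2) gives 93P₁ = 4058, so P₁ = 4058/93.
Back-substitute into (2): P₂ = (274 + 3×4058/93) / 9 = 4184/93.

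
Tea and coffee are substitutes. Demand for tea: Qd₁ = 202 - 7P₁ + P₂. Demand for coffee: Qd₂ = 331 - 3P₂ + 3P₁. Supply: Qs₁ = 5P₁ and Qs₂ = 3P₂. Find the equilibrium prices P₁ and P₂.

P₁ = 1543/69, P₂ = 1526/23

Market 1: 202 - 7P₁ + P₂ = 5P₁ → 12P₁ - P₂ = 202.
Market 2: 6P₂ - 3P₁ = 331.
Eliminating P₂: 6×(1) + 1×(2) gives 69P₁ = 1543, so P₁ = 1543/69.
Back-substitute into (2): P₂ = (331 + 3×1543/69) / 6 = 1526/23.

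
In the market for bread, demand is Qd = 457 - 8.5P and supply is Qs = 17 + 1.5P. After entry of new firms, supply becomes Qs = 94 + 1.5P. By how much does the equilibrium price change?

Original equilibrium: P* = 44, Q* = 83.
New equilibrium: 457 - 8.5P = 94 + 1.5P, so 363 = 10P and P' = 36.3; Q' = 457 − 8.5(36.3) = 148.45.
Change in price: 36.3 − 44 = -7.7.

ΔP = -7.7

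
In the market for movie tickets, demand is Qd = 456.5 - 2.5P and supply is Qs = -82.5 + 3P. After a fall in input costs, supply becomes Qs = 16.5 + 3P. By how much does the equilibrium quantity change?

ΔQ = 45

Original equilibrium: P* = 98, Q* = 211.5.
New equilibrium: 456.5 - 2.5P = 16.5 + 3P, so 440 = 5.5P and P' = 80; Q' = 456.5 − 2.5(80) = 256.5.
Change in quantity: 256.5 − 211.5 = 45.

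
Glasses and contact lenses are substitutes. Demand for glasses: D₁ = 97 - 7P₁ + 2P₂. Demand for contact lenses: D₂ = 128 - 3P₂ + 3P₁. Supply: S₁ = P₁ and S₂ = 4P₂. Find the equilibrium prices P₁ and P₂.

Market 1: 97 - 7P₁ + 2P₂ = P₁ → 8P₁ - 2P₂ = 97.
Market 2: 7P₂ - 3P₁ = 128.
Eliminating P₂: 7×(1) + 2×(2) gives 50P₁ = 935, so P₁ = 18.7.
Back-substitute into (2): P₂ = (128 + 3×18.7) / 7 = 26.3.

P₁ = 18.7, P₂ = 26.3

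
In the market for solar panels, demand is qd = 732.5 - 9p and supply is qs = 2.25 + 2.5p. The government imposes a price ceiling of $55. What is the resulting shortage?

Equilibrium price would be p* = 63.5, so the ceiling at 55 binds.
At p = 55: qd = 732.5 − 9(55) = 237.5, qs = 2.25 + 2.5(55) = 139.75.
Shortage = 237.5 − 139.75 = 97.75.

Shortage = 97.75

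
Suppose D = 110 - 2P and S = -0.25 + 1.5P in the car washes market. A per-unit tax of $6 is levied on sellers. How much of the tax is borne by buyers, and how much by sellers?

Pre-tax equilibrium: P* = 31.5, Q* = 47.
Tax on sellers shifts supply to S = -0.25 + 1.5(P − 6) = -9.25 + 1.5P.
110 - 2P = -9.25 + 1.5P gives buyer price Pb = 477/14; sellers receive Ps = 477/14 − 6 = 393/14.
New quantity: Q = 110 − 2(477/14) = 293/7.
Buyer burden = 477/14 − 31.5 = 18/7; seller burden = 31.5 − 393/14 = 24/7.

Buyers bear 18/7, sellers bear 24/7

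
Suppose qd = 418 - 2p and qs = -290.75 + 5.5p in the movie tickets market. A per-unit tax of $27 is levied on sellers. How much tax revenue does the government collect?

Tax revenue = 5113.8

Pre-tax equilibrium: p* = 94.5, q* = 229.
Tax on sellers shifts supply to qs = -290.75 + 5.5(p − 27) = -439.25 + 5.5p.
418 - 2p = -439.25 + 5.5p gives buyer price pb = 114.3; sellers receive ps = 114.3 − 27 = 87.3.
New quantity: q = 418 − 2(114.3) = 189.4.
Revenue = 27 × 189.4 = 5113.8.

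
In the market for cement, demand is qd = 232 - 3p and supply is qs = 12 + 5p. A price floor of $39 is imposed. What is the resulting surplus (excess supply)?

Surplus = 92

Equilibrium price would be p* = 27.5, so the floor at 39 binds.
At p = 39: qd = 115, qs = 207.
Surplus = 207 − 115 = 92.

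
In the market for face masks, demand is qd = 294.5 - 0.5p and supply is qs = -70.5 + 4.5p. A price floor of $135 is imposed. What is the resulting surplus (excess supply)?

Equilibrium price would be p* = 73, so the floor at 135 binds.
At p = 135: qd = 227, qs = 537.
Surplus = 537 − 227 = 310.

Surplus = 310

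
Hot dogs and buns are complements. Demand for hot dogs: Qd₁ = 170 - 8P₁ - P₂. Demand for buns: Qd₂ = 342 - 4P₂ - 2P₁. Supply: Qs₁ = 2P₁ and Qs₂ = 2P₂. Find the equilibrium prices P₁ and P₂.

P₁ = 339/29, P₂ = 1540/29

Market 1: 170 - 8P₁ - P₂ = 2P₁ → 10P₁ + P₂ = 170.
Market 2: 6P₂ + 2P₁ = 342.
Eliminating P₂: 6×(1) − 1×(2) gives 58P₁ = 678, so P₁ = 339/29.
Back-substitute into (2): P₂ = (342 − 2×339/29) / 6 = 1540/29.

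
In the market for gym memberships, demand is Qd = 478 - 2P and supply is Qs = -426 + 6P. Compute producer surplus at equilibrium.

Equilibrium: 478 - 2P = -426 + 6P gives P* = 113, Q* = 252.
Supply starts at P = 71 (where Qs = 0).
PS = ½(113 − 71)(252) = 5292.

Producer surplus = 5292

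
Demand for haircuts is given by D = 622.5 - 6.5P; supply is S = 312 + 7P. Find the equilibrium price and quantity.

Set D = S: 622.5 - 6.5P = 312 + 7P.
310.5 = 13.5P, so P* = 23.
Q* = 622.5 − 6.5(23) = 473.

P* = 23, Q* = 473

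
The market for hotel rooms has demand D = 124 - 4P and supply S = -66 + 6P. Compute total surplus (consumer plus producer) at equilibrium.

Total surplus = 480

Equilibrium: 124 - 4P = -66 + 6P gives P* = 19, Q* = 48.
Demand choke price: P = 31; supply starts at P = 11.
CS = ½(31 − 19)(48) = 288; PS = ½(19 − 11)(48) = 192.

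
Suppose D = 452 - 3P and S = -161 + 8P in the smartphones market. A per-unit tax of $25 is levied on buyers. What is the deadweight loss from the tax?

Pre-tax equilibrium: P* = 613/11, Q* = 3133/11.
Tax on buyers shifts demand to D = 452 − 3(P + 25) = 377 - 3P.
377 - 3P = -161 + 8P gives seller price Ps = 538/11; buyers pay Pb = 538/11 + 25 = 813/11.
New quantity: Q = 452 − 3(813/11) = 2533/11.
DWL = ½ × 25 × (3133/11 − 2533/11) = 7500/11.

Deadweight loss = 7500/11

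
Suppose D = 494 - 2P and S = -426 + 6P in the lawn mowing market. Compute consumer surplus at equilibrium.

Consumer surplus = 17424

Equilibrium: 494 - 2P = -426 + 6P gives P* = 115, Q* = 264.
Demand choke price (D = 0): P = 247.
CS = ½(247 − 115)(264) = 17424.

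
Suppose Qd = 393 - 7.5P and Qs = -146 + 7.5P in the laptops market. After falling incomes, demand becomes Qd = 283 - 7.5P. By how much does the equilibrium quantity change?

Original equilibrium: P* = 539/15, Q* = 123.5.
New equilibrium: 283 - 7.5P = -146 + 7.5P, so 429 = 15P and P' = 28.6; Q' = 283 − 7.5(28.6) = 68.5.
Change in quantity: 68.5 − 123.5 = -55.

ΔQ = -55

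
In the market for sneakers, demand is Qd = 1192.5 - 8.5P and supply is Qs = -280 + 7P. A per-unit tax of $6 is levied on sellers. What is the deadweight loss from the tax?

Pre-tax equilibrium: P* = 95, Q* = 385.
Tax on sellers shifts supply to Qs = -280 + 7(P − 6) = -322 + 7P.
1192.5 - 8.5P = -322 + 7P gives buyer price Pb = 3029/31; sellers receive Ps = 3029/31 − 6 = 2843/31.
New quantity: Q = 1192.5 − 8.5(3029/31) = 11221/31.
DWL = ½ × 6 × (385 − 11221/31) = 2142/31.

Deadweight loss = 2142/31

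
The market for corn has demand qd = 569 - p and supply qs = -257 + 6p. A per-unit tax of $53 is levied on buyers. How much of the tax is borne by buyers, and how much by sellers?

Pre-tax equilibrium: p* = 118, q* = 451.
Tax on buyers shifts demand to qd = 569 − 1(p + 53) = 516 - p.
516 - p = -257 + 6p gives seller price ps = 773/7; buyers pay pb = 773/7 + 53 = 1144/7.
New quantity: q = 569 − 1(1144/7) = 2839/7.
Buyer burden = 1144/7 − 118 = 318/7; seller burden = 118 − 773/7 = 53/7.

Buyers bear 318/7, sellers bear 53/7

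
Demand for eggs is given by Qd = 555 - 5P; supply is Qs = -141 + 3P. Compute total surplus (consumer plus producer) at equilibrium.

Equilibrium: 555 - 5P = -141 + 3P gives P* = 87, Q* = 120.
Demand choke price: P = 111; supply starts at P = 47.
CS = ½(111 − 87)(120) = 1440; PS = ½(87 − 47)(120) = 2400.

Total surplus = 3840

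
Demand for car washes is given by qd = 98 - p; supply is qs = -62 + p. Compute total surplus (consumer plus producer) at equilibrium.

Equilibrium: 98 - p = -62 + p gives p* = 80, q* = 18.
Demand choke price: p = 98; supply starts at p = 62.
CS = ½(98 − 80)(18) = 162; PS = ½(80 − 62)(18) = 162.

Total surplus = 324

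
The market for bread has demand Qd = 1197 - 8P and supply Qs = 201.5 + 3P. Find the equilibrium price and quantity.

P* = 90.5, Q* = 473

Set Qd = Qs: 1197 - 8P = 201.5 + 3P.
995.5 = 11P, so P* = 90.5.
Q* = 1197 − 8(90.5) = 473.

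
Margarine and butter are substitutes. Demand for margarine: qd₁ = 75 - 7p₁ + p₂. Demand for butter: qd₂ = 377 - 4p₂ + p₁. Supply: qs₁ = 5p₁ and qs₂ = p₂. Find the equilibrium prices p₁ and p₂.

Market 1: 75 - 7p₁ + p₂ = 5p₁ → 12p₁ - p₂ = 75.
Market 2: 5p₂ - p₁ = 377.
Eliminating p₂: 5×(1) + 1×(2) gives 59p₁ = 752, so p₁ = 752/59.
Back-substitute into (2): p₂ = (377 + 1×752/59) / 5 = 4599/59.

p₁ = 752/59, p₂ = 4599/59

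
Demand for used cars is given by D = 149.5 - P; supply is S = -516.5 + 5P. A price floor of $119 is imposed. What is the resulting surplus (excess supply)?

Equilibrium price would be P* = 111, so the floor at 119 binds.
At P = 119: D = 30.5, S = 78.5.
Surplus = 78.5 − 30.5 = 48.

Surplus = 48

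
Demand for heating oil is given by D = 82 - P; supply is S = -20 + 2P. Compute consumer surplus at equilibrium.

Equilibrium: 82 - P = -20 + 2P gives P* = 34, Q* = 48.
Demand choke price (D = 0): P = 82.
CS = ½(82 − 34)(48) = 1152.

Consumer surplus = 1152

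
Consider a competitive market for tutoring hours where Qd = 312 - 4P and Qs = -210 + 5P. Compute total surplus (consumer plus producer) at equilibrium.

Total surplus = 1440

Equilibrium: 312 - 4P = -210 + 5P gives P* = 58, Q* = 80.
Demand choke price: P = 78; supply starts at P = 42.
CS = ½(78 − 58)(80) = 800; PS = ½(58 − 42)(80) = 640.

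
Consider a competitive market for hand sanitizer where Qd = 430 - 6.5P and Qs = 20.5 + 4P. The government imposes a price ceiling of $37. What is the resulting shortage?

Equilibrium price would be P* = 39, so the ceiling at 37 binds.
At P = 37: Qd = 430 − 6.5(37) = 189.5, Qs = 20.5 + 4(37) = 168.5.
Shortage = 189.5 − 168.5 = 21.

Shortage = 21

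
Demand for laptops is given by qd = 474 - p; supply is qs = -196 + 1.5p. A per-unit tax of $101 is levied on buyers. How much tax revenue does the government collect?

Tax revenue = 14685.4

Pre-tax equilibrium: p* = 268, q* = 206.
Tax on buyers shifts demand to qd = 474 − 1(p + 101) = 373 - p.
373 - p = -196 + 1.5p gives seller price ps = 227.6; buyers pay pb = 227.6 + 101 = 328.6.
New quantity: q = 474 − 1(328.6) = 145.4.
Revenue = 101 × 145.4 = 14685.4.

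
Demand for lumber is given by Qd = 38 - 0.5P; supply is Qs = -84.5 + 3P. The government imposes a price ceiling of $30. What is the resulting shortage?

Shortage = 17.5

Equilibrium price would be P* = 35, so the ceiling at 30 binds.
At P = 30: Qd = 38 − 0.5(30) = 23, Qs = -84.5 + 3(30) = 5.5.
Shortage = 23 − 5.5 = 17.5.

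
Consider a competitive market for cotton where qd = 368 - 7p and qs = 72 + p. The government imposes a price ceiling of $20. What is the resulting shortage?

Equilibrium price would be p* = 37, so the ceiling at 20 binds.
At p = 20: qd = 368 − 7(20) = 228, qs = 72 + 1(20) = 92.
Shortage = 228 − 92 = 136.

Shortage = 136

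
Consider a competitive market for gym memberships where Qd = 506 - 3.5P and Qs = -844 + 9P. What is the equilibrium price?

Set Qd = Qs: 506 - 3.5P = -844 + 9P.
1350 = 12.5P, so P* = 108.
Q* = 506 − 3.5(108) = 128.

P* = 108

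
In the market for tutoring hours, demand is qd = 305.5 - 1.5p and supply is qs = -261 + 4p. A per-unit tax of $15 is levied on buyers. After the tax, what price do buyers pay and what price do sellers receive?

Buyers pay 1253/11, sellers receive 1088/11

Pre-tax equilibrium: p* = 103, q* = 151.
Tax on buyers shifts demand to qd = 305.5 − 1.5(p + 15) = 283 - 1.5p.
283 - 1.5p = -261 + 4p gives seller price ps = 1088/11; buyers pay pb = 1088/11 + 15 = 1253/11.
New quantity: q = 305.5 − 1.5(1253/11) = 1481/11.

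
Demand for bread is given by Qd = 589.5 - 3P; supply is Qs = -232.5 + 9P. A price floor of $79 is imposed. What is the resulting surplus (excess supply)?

Equilibrium price would be P* = 68.5, so the floor at 79 binds.
At P = 79: Qd = 352.5, Qs = 478.5.
Surplus = 478.5 − 352.5 = 126.

Surplus = 126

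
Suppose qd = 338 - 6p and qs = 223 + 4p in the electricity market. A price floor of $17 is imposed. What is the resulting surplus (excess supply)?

Surplus = 55

Equilibrium price would be p* = 11.5, so the floor at 17 binds.
At p = 17: qd = 236, qs = 291.
Surplus = 291 − 236 = 55.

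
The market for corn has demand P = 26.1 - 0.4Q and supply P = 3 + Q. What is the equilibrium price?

P* = 19.5

Set the two price expressions equal: 26.1 - 0.4Q = 3 + Q.
23.1 = 1.4Q, so Q* = 16.5.
P* = 26.1 − (0.4)(16.5) = 19.5.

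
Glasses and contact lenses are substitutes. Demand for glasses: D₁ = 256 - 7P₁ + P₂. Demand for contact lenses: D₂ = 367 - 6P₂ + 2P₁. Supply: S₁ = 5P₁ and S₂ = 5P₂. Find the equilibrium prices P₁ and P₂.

Market 1: 256 - 7P₁ + P₂ = 5P₁ → 12P₁ - P₂ = 256.
Market 2: 11P₂ - 2P₁ = 367.
Eliminating P₂: 11×(1) + 1×(2) gives 130P₁ = 3183, so P₁ = 3183/130.
Back-substitute into (2): P₂ = (367 + 2×3183/130) / 11 = 2458/65.

P₁ = 3183/130, P₂ = 2458/65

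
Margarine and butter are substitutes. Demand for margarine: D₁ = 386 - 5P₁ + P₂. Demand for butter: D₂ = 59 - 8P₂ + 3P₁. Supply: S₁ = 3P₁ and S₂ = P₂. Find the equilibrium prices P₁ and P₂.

P₁ = 3533/69, P₂ = 1630/69

Market 1: 386 - 5P₁ + P₂ = 3P₁ → 8P₁ - P₂ = 386.
Market 2: 9P₂ - 3P₁ = 59.
Eliminating P₂: 9×(1) + 1×(2) gives 69P₁ = 3533, so P₁ = 3533/69.
Back-substitute into (2): P₂ = (59 + 3×3533/69) / 9 = 1630/69.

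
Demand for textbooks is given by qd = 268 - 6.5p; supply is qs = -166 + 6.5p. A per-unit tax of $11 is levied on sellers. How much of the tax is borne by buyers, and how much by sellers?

Pre-tax equilibrium: p* = 434/13, q* = 51.
Tax on sellers shifts supply to qs = -166 + 6.5(p − 11) = -237.5 + 6.5p.
268 - 6.5p = -237.5 + 6.5p gives buyer price pb = 1011/26; sellers receive ps = 1011/26 − 11 = 725/26.
New quantity: q = 268 − 6.5(1011/26) = 15.25.
Buyer burden = 1011/26 − 434/13 = 5.5; seller burden = 434/13 − 725/26 = 5.5.

Buyers bear $5.5, sellers bear $5.5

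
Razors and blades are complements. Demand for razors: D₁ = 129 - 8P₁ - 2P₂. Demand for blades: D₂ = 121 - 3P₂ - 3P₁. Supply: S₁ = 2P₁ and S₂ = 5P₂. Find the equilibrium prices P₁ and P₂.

Market 1: 129 - 8P₁ - 2P₂ = 2P₁ → 10P₁ + 2P₂ = 129.
Market 2: 8P₂ + 3P₁ = 121.
Eliminating P₂: 8×(1) − 2×(2) gives 74P₁ = 790, so P₁ = 395/37.
Back-substitute into (2): P₂ = (121 − 3×395/37) / 8 = 823/74.

P₁ = 395/37, P₂ = 823/74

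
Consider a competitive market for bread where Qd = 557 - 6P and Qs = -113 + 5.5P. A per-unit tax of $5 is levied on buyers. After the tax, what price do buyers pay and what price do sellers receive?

Pre-tax equilibrium: P* = 1340/23, Q* = 4771/23.
Tax on buyers shifts demand to Qd = 557 − 6(P + 5) = 527 - 6P.
527 - 6P = -113 + 5.5P gives seller price Ps = 1280/23; buyers pay Pb = 1280/23 + 5 = 1395/23.
New quantity: Q = 557 − 6(1395/23) = 4441/23.

Buyers pay 1395/23, sellers receive 1280/23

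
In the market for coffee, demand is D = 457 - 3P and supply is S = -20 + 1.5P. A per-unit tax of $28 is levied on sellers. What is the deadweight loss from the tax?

Deadweight loss = 392

Pre-tax equilibrium: P* = 106, Q* = 139.
Tax on sellers shifts supply to S = -20 + 1.5(P − 28) = -62 + 1.5P.
457 - 3P = -62 + 1.5P gives buyer price Pb = 346/3; sellers receive Ps = 346/3 − 28 = 262/3.
New quantity: Q = 457 − 3(346/3) = 111.
DWL = ½ × 28 × (139 − 111) = 392.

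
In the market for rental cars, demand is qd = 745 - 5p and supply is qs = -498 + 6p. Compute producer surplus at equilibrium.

Producer surplus = 2700

Equilibrium: 745 - 5p = -498 + 6p gives p* = 113, q* = 180.
Supply starts at p = 83 (where qs = 0).
PS = ½(113 − 83)(180) = 2700.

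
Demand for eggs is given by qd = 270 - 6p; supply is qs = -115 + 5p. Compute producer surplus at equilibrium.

Equilibrium: 270 - 6p = -115 + 5p gives p* = 35, q* = 60.
Supply starts at p = 23 (where qs = 0).
PS = ½(35 − 23)(60) = 360.

Producer surplus = 360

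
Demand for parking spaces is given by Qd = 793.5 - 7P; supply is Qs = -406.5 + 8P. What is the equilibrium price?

Set Qd = Qs: 793.5 - 7P = -406.5 + 8P.
1200 = 15P, so P* = 80.
Q* = 793.5 − 7(80) = 233.5.

P* = 80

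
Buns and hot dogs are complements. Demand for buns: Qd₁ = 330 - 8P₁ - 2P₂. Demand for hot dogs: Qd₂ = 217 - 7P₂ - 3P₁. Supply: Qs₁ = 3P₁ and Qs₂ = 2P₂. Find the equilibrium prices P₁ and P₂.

Market 1: 330 - 8P₁ - 2P₂ = 3P₁ → 11P₁ + 2P₂ = 330.
Market 2: 9P₂ + 3P₁ = 217.
Eliminating P₂: 9×(1) − 2×(2) gives 93P₁ = 2536, so P₁ = 2536/93.
Back-substitute into (2): P₂ = (217 − 3×2536/93) / 9 = 1397/93.

P₁ = 2536/93, P₂ = 1397/93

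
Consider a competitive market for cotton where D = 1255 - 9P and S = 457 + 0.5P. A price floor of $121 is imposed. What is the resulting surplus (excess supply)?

Surplus = 351.5

Equilibrium price would be P* = 84, so the floor at 121 binds.
At P = 121: D = 166, S = 517.5.
Surplus = 517.5 − 166 = 351.5.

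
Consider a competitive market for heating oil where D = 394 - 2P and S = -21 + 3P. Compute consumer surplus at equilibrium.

Equilibrium: 394 - 2P = -21 + 3P gives P* = 83, Q* = 228.
Demand choke price (D = 0): P = 197.
CS = ½(197 − 83)(228) = 12996.

Consumer surplus = 12996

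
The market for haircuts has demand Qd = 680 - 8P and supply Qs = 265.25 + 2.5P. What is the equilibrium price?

P* = 39.5

Set Qd = Qs: 680 - 8P = 265.25 + 2.5P.
414.75 = 10.5P, so P* = 39.5.
Q* = 680 − 8(39.5) = 364.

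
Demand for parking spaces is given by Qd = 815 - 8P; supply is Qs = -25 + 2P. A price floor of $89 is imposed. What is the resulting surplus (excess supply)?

Equilibrium price would be P* = 84, so the floor at 89 binds.
At P = 89: Qd = 103, Qs = 153.
Surplus = 153 − 103 = 50.

Surplus = 50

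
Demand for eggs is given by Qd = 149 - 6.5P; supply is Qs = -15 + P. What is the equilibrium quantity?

Q* = 103/15

Set Qd = Qs: 149 - 6.5P = -15 + P.
164 = 7.5P, so P* = 328/15.
Q* = 149 − 6.5(328/15) = 103/15.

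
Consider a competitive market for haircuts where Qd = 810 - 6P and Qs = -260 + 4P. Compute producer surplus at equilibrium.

Producer surplus = 3528

Equilibrium: 810 - 6P = -260 + 4P gives P* = 107, Q* = 168.
Supply starts at P = 65 (where Qs = 0).
PS = ½(107 − 65)(168) = 3528.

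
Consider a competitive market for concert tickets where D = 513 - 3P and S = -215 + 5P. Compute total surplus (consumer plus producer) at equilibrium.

Total surplus = 15360

Equilibrium: 513 - 3P = -215 + 5P gives P* = 91, Q* = 240.
Demand choke price: P = 171; supply starts at P = 43.
CS = ½(171 − 91)(240) = 9600; PS = ½(91 − 43)(240) = 5760.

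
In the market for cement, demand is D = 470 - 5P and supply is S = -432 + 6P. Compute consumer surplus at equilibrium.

Consumer surplus = 360

Equilibrium: 470 - 5P = -432 + 6P gives P* = 82, Q* = 60.
Demand choke price (D = 0): P = 94.
CS = ½(94 − 82)(60) = 360.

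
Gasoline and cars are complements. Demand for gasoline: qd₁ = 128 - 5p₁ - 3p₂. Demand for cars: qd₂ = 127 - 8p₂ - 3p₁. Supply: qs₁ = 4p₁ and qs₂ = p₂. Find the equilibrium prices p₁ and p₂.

p₁ = 257/24, p₂ = 253/24

Market 1: 128 - 5p₁ - 3p₂ = 4p₁ → 9p₁ + 3p₂ = 128.
Market 2: 9p₂ + 3p₁ = 127.
Eliminating p₂: 9×(1) − 3×(2) gives 72p₁ = 771, so p₁ = 257/24.
Back-substitute into (2): p₂ = (127 − 3×257/24) / 9 = 253/24.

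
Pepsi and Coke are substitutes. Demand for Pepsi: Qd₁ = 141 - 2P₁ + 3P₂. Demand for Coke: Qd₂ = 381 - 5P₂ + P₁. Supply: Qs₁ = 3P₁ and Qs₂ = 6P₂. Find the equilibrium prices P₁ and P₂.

Market 1: 141 - 2P₁ + 3P₂ = 3P₁ → 5P₁ - 3P₂ = 141.
Market 2: 11P₂ - P₁ = 381.
Eliminating P₂: 11×(1) + 3×(2) gives 52P₁ = 2694, so P₁ = 1347/26.
Back-substitute into (2): P₂ = (381 + 1×1347/26) / 11 = 1023/26.

P₁ = 1347/26, P₂ = 1023/26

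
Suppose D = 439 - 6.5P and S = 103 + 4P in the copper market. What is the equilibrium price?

Set D = S: 439 - 6.5P = 103 + 4P.
336 = 10.5P, so P* = 32.
Q* = 439 − 6.5(32) = 231.

P* = 32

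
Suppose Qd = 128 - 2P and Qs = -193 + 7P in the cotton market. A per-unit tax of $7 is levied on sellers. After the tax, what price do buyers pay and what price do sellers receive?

Buyers pay 370/9, sellers receive 307/9

Pre-tax equilibrium: P* = 107/3, Q* = 170/3.
Tax on sellers shifts supply to Qs = -193 + 7(P − 7) = -242 + 7P.
128 - 2P = -242 + 7P gives buyer price Pb = 370/9; sellers receive Ps = 370/9 − 7 = 307/9.
New quantity: Q = 128 − 2(370/9) = 412/9.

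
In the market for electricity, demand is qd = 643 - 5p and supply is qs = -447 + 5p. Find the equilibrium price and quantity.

Set qd = qs: 643 - 5p = -447 + 5p.
1090 = 10p, so p* = 109.
q* = 643 − 5(109) = 98.

p* = 109, q* = 98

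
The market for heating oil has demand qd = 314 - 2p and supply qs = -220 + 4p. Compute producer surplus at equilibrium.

Equilibrium: 314 - 2p = -220 + 4p gives p* = 89, q* = 136.
Supply starts at p = 55 (where qs = 0).
PS = ½(89 − 55)(136) = 2312.

Producer surplus = 2312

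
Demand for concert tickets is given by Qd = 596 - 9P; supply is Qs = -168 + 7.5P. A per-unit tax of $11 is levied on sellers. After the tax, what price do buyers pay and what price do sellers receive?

Pre-tax equilibrium: P* = 1528/33, Q* = 1972/11.
Tax on sellers shifts supply to Qs = -168 + 7.5(P − 11) = -250.5 + 7.5P.
596 - 9P = -250.5 + 7.5P gives buyer price Pb = 1693/33; sellers receive Ps = 1693/33 − 11 = 1330/33.
New quantity: Q = 596 − 9(1693/33) = 1477/11.

Buyers pay 1693/33, sellers receive 1330/33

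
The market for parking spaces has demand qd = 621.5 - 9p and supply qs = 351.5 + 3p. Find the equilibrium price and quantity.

p* = 22.5, q* = 419

Set qd = qs: 621.5 - 9p = 351.5 + 3p.
270 = 12p, so p* = 22.5.
q* = 621.5 − 9(22.5) = 419.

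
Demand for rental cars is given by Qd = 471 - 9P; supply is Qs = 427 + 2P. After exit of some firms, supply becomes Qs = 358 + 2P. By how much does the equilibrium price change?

ΔP = 69/11

Original equilibrium: P* = 4, Q* = 435.
New equilibrium: 471 - 9P = 358 + 2P, so 113 = 11P and P' = 113/11; Q' = 471 − 9(113/11) = 4164/11.
Change in price: 113/11 − 4 = 69/11.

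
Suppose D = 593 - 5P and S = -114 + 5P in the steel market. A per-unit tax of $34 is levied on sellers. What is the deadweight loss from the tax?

Deadweight loss = 1445

Pre-tax equilibrium: P* = 70.7, Q* = 239.5.
Tax on sellers shifts supply to S = -114 + 5(P − 34) = -284 + 5P.
593 - 5P = -284 + 5P gives buyer price Pb = 87.7; sellers receive Ps = 87.7 − 34 = 53.7.
New quantity: Q = 593 − 5(87.7) = 154.5.
DWL = ½ × 34 × (239.5 − 154.5) = 1445.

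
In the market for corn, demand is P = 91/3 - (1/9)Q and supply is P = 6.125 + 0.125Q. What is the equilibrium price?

Set the two price expressions equal: 91/3 - (1/9)Q = 6.125 + 0.125Q.
581/24 = (17/72)Q, so Q* = 1743/17.
P* = 91/3 − (1/9)(1743/17) = 322/17.

P* = 322/17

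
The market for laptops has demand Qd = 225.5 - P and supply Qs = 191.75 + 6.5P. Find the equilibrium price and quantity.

Set Qd = Qs: 225.5 - P = 191.75 + 6.5P.
33.75 = 7.5P, so P* = 4.5.
Q* = 225.5 − 1(4.5) = 221.

P* = 4.5, Q* = 221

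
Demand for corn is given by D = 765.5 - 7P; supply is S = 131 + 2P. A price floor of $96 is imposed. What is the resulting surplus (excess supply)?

Surplus = 229.5

Equilibrium price would be P* = 70.5, so the floor at 96 binds.
At P = 96: D = 93.5, S = 323.
Surplus = 323 − 93.5 = 229.5.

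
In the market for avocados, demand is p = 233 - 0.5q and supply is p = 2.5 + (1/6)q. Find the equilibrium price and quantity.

p* = 60.125, q* = 345.75

Set the two price expressions equal: 233 - 0.5q = 2.5 + (1/6)q.
230.5 = (2/3)q, so q* = 345.75.
p* = 233 − (0.5)(345.75) = 60.125.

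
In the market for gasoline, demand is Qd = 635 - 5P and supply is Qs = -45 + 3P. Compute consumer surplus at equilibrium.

Consumer surplus = 4410

Equilibrium: 635 - 5P = -45 + 3P gives P* = 85, Q* = 210.
Demand choke price (Qd = 0): P = 127.
CS = ½(127 − 85)(210) = 4410.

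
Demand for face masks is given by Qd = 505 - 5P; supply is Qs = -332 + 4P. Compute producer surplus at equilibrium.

Producer surplus = 200

Equilibrium: 505 - 5P = -332 + 4P gives P* = 93, Q* = 40.
Supply starts at P = 83 (where Qs = 0).
PS = ½(93 − 83)(40) = 200.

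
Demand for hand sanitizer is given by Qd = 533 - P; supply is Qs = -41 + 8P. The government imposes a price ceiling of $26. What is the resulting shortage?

Equilibrium price would be P* = 574/9, so the ceiling at 26 binds.
At P = 26: Qd = 533 − 1(26) = 507, Qs = -41 + 8(26) = 167.
Shortage = 507 − 167 = 340.

Shortage = 340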